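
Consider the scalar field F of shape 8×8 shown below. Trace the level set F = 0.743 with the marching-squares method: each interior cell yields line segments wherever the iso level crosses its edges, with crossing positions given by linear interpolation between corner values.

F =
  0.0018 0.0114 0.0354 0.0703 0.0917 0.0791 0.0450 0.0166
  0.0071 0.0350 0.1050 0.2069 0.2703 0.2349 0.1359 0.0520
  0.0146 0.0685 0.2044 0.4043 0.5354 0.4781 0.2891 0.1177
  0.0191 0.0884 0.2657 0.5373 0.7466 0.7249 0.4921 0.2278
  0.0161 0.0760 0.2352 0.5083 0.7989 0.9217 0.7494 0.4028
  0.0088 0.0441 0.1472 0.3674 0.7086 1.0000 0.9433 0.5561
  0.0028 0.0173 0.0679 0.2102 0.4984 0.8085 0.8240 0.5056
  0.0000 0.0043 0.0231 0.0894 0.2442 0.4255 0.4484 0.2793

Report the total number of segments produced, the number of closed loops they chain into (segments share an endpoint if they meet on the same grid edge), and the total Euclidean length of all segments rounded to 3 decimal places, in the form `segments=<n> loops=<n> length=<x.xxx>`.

segments=14 loops=1 length=9.419

cell (2,3): code 0100 → (2.983,4.000)–(3.000,3.983)
cell (2,4): code 1000 → (3.000,4.166)–(2.983,4.000)
cell (3,3): code 0110 → (3.000,3.983)–(4.000,3.808)
cell (3,4): code 1101 → (3.092,5.000)–(3.000,4.166)
cell (3,5): code 1100 → (3.975,6.000)–(3.092,5.000)
cell (3,6): code 1000 → (4.000,6.018)–(3.975,6.000)
cell (4,3): code 0010 → (4.000,3.808)–(4.619,4.000)
cell (4,4): code 0111 → (4.619,4.000)–(5.000,4.118)
cell (4,6): code 1001 → (5.000,6.517)–(4.000,6.018)
cell (5,4): code 0110 → (5.000,4.118)–(6.000,4.789)
cell (5,6): code 1001 → (6.000,6.254)–(5.000,6.517)
cell (6,4): code 0010 → (6.000,4.789)–(6.171,5.000)
cell (6,5): code 0011 → (6.171,5.000)–(6.216,6.000)
cell (6,6): code 0001 → (6.216,6.000)–(6.000,6.254)
total: 14 segments, chained into 1 closed loop(s), length Σ = 9.419450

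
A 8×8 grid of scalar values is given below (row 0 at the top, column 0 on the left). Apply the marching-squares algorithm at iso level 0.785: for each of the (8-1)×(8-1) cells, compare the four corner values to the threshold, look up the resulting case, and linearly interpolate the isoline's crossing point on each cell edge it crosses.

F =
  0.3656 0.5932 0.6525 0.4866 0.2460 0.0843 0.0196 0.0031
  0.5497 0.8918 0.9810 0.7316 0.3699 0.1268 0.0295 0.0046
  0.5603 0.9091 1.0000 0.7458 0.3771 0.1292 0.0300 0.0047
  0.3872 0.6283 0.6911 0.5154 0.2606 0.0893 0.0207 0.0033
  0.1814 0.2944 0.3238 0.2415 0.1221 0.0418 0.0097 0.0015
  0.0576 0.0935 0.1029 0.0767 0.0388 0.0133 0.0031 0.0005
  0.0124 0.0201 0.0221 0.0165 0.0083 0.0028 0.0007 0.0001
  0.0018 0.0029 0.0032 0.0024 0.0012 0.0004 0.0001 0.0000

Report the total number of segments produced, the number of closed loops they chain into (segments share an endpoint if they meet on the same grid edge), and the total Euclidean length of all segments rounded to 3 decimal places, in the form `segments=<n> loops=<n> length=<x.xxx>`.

segments=8 loops=1 length=7.187

cell (0,0): code 0100 → (0.642,1.000)–(1.000,0.688)
cell (0,1): code 1100 → (0.403,2.000)–(0.642,1.000)
cell (0,2): code 1000 → (1.000,2.786)–(0.403,2.000)
cell (1,0): code 0110 → (1.000,0.688)–(2.000,0.644)
cell (1,2): code 1001 → (2.000,2.846)–(1.000,2.786)
cell (2,0): code 0010 → (2.000,0.644)–(2.442,1.000)
cell (2,1): code 0011 → (2.442,1.000)–(2.696,2.000)
cell (2,2): code 0001 → (2.696,2.000)–(2.000,2.846)
total: 8 segments, chained into 1 closed loop(s), length Σ = 7.186867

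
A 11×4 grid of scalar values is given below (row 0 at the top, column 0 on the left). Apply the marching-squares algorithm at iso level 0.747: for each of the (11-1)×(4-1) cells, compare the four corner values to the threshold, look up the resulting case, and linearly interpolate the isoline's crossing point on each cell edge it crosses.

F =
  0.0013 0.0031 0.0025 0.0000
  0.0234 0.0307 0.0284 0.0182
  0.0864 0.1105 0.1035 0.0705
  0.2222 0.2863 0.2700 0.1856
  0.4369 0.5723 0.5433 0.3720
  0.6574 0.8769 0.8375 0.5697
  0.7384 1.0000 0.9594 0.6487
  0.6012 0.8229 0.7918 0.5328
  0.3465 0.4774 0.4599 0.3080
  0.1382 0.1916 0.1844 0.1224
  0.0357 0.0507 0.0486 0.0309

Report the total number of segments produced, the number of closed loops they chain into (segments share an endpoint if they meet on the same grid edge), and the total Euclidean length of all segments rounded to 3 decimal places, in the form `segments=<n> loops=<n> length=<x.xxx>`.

cell (4,0): code 0100 → (4.574,1.000)–(5.000,0.408)
cell (4,1): code 1100 → (4.692,2.000)–(4.574,1.000)
cell (4,2): code 1000 → (5.000,2.338)–(4.692,2.000)
cell (5,0): code 0110 → (5.000,0.408)–(6.000,0.033)
cell (5,2): code 1001 → (6.000,2.684)–(5.000,2.338)
cell (6,0): code 0110 → (6.000,0.033)–(7.000,0.658)
cell (6,2): code 1001 → (7.000,2.173)–(6.000,2.684)
cell (7,0): code 0010 → (7.000,0.658)–(7.220,1.000)
cell (7,1): code 0011 → (7.220,1.000)–(7.135,2.000)
cell (7,2): code 0001 → (7.135,2.000)–(7.000,2.173)
total: 10 segments, chained into 1 closed loop(s), length Σ = 8.251365

segments=10 loops=1 length=8.251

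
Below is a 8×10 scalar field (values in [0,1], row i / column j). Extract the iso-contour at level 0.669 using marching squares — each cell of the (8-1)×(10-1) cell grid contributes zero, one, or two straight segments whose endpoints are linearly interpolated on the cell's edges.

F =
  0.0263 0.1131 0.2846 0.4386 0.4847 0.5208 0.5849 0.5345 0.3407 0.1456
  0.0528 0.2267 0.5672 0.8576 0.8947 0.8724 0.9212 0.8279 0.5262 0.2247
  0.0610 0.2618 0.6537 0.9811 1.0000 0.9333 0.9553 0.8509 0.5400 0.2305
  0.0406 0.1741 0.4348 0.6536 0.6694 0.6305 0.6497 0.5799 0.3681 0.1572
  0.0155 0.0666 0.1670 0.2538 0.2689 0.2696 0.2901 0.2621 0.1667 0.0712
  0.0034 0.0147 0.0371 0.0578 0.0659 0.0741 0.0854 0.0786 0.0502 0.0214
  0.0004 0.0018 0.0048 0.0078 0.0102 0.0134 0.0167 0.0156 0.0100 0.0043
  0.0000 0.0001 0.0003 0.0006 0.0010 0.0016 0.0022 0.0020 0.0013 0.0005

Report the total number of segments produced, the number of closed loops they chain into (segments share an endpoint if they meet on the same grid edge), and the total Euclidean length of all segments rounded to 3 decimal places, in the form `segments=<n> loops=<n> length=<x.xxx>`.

cell (0,2): code 0100 → (0.550,3.000)–(1.000,2.351)
cell (0,3): code 1100 → (0.450,4.000)–(0.550,3.000)
cell (0,4): code 1100 → (0.422,5.000)–(0.450,4.000)
cell (0,5): code 1100 → (0.250,6.000)–(0.422,5.000)
cell (0,6): code 1100 → (0.458,7.000)–(0.250,6.000)
cell (0,7): code 1000 → (1.000,7.527)–(0.458,7.000)
cell (1,2): code 0110 → (1.000,2.351)–(2.000,2.047)
cell (1,7): code 1001 → (2.000,7.585)–(1.000,7.527)
cell (2,2): code 0010 → (2.000,2.047)–(2.953,3.000)
cell (2,3): code 0111 → (2.953,3.000)–(3.000,3.975)
cell (2,4): code 1011 → (3.000,4.010)–(2.873,5.000)
cell (2,5): code 0011 → (2.873,5.000)–(2.937,6.000)
cell (2,6): code 0011 → (2.937,6.000)–(2.671,7.000)
cell (2,7): code 0001 → (2.671,7.000)–(2.000,7.585)
cell (3,3): code 0010 → (3.000,3.975)–(3.001,4.000)
cell (3,4): code 0001 → (3.001,4.000)–(3.000,4.010)
total: 16 segments, chained into 1 closed loop(s), length Σ = 13.918346

segments=16 loops=1 length=13.918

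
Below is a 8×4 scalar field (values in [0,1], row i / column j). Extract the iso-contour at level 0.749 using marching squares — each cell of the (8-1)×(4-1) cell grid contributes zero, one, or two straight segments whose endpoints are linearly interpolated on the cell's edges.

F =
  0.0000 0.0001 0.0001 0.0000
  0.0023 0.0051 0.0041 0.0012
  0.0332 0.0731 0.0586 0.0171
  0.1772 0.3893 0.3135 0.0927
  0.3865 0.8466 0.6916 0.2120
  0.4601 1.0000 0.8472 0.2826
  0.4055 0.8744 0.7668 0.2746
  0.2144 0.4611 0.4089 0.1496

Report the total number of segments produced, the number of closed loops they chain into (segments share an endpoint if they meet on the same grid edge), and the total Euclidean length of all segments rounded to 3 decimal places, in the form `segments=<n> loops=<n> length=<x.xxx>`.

segments=10 loops=1 length=6.701

cell (3,0): code 0100 → (3.787,1.000)–(4.000,0.788)
cell (3,1): code 1000 → (4.000,1.630)–(3.787,1.000)
cell (4,0): code 0110 → (4.000,0.788)–(5.000,0.535)
cell (4,1): code 1101 → (4.369,2.000)–(4.000,1.630)
cell (4,2): code 1000 → (5.000,2.174)–(4.369,2.000)
cell (5,0): code 0110 → (5.000,0.535)–(6.000,0.733)
cell (5,2): code 1001 → (6.000,2.036)–(5.000,2.174)
cell (6,0): code 0010 → (6.000,0.733)–(6.303,1.000)
cell (6,1): code 0011 → (6.303,1.000)–(6.050,2.000)
cell (6,2): code 0001 → (6.050,2.000)–(6.000,2.036)
total: 10 segments, chained into 1 closed loop(s), length Σ = 6.700943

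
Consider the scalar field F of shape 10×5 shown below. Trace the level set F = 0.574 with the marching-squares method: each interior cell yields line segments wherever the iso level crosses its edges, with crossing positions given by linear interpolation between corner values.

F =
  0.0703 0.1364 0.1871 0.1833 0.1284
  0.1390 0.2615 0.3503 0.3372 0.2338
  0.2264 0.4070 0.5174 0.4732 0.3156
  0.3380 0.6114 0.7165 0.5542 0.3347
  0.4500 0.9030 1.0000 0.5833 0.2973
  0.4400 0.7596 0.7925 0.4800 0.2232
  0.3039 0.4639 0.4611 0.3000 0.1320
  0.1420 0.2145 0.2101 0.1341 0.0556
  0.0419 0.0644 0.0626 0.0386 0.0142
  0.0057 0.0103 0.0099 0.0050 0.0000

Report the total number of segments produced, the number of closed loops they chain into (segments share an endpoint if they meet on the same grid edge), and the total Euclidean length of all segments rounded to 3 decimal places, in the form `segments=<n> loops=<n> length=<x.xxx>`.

cell (2,0): code 0100 → (2.817,1.000)–(3.000,0.863)
cell (2,1): code 1100 → (2.284,2.000)–(2.817,1.000)
cell (2,2): code 1000 → (3.000,2.878)–(2.284,2.000)
cell (3,0): code 0110 → (3.000,0.863)–(4.000,0.274)
cell (3,2): code 1101 → (3.680,3.000)–(3.000,2.878)
cell (3,3): code 1000 → (4.000,3.033)–(3.680,3.000)
cell (4,0): code 0110 → (4.000,0.274)–(5.000,0.419)
cell (4,2): code 1011 → (5.000,2.699)–(4.090,3.000)
cell (4,3): code 0001 → (4.090,3.000)–(4.000,3.033)
cell (5,0): code 0010 → (5.000,0.419)–(5.628,1.000)
cell (5,1): code 0011 → (5.628,1.000)–(5.659,2.000)
cell (5,2): code 0001 → (5.659,2.000)–(5.000,2.699)
total: 12 segments, chained into 1 closed loop(s), length Σ = 9.548882

segments=12 loops=1 length=9.549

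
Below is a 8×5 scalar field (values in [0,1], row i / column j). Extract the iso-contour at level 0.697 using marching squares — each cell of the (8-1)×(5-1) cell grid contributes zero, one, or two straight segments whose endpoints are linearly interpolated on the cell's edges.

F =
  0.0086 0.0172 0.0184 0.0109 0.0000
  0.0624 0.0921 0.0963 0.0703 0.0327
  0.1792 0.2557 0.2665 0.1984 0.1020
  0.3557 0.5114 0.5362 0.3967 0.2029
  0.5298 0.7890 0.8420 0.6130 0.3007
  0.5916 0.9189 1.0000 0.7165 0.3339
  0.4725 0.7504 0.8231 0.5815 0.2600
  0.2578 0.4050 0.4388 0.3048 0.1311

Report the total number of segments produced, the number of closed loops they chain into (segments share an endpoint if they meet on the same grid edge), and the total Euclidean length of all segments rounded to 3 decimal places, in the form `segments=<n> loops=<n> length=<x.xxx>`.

cell (3,0): code 0100 → (3.669,1.000)–(4.000,0.645)
cell (3,1): code 1100 → (3.526,2.000)–(3.669,1.000)
cell (3,2): code 1000 → (4.000,2.633)–(3.526,2.000)
cell (4,0): code 0110 → (4.000,0.645)–(5.000,0.322)
cell (4,2): code 1101 → (4.812,3.000)–(4.000,2.633)
cell (4,3): code 1000 → (5.000,3.051)–(4.812,3.000)
cell (5,0): code 0110 → (5.000,0.322)–(6.000,0.808)
cell (5,2): code 1011 → (6.000,2.522)–(5.144,3.000)
cell (5,3): code 0001 → (5.144,3.000)–(5.000,3.051)
cell (6,0): code 0010 → (6.000,0.808)–(6.155,1.000)
cell (6,1): code 0011 → (6.155,1.000)–(6.328,2.000)
cell (6,2): code 0001 → (6.328,2.000)–(6.000,2.522)
total: 12 segments, chained into 1 closed loop(s), length Σ = 8.546574

segments=12 loops=1 length=8.547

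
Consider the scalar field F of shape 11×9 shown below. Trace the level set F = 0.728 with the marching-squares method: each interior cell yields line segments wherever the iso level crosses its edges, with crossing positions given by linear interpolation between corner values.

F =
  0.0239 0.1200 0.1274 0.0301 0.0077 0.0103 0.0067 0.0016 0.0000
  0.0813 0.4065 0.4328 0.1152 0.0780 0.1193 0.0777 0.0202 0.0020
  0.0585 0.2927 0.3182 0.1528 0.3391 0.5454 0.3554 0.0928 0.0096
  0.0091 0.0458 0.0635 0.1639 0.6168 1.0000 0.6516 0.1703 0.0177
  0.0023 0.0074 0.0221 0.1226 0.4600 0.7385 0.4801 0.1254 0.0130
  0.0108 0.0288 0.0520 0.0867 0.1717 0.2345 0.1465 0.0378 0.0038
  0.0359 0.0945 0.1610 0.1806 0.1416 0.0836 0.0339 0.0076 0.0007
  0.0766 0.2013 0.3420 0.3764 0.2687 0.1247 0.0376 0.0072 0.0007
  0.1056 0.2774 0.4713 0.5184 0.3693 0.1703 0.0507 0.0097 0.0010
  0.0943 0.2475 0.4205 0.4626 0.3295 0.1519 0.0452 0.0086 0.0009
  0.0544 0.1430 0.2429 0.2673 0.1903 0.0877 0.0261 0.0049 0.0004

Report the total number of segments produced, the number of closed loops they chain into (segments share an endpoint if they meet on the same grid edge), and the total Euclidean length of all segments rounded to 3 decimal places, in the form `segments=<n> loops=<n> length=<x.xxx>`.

cell (2,4): code 0100 → (2.402,5.000)–(3.000,4.290)
cell (2,5): code 1000 → (3.000,5.781)–(2.402,5.000)
cell (3,4): code 0110 → (3.000,4.290)–(4.000,4.962)
cell (3,5): code 1001 → (4.000,5.041)–(3.000,5.781)
cell (4,4): code 0010 → (4.000,4.962)–(4.021,5.000)
cell (4,5): code 0001 → (4.021,5.000)–(4.000,5.041)
total: 6 segments, chained into 1 closed loop(s), length Σ = 4.449657

segments=6 loops=1 length=4.450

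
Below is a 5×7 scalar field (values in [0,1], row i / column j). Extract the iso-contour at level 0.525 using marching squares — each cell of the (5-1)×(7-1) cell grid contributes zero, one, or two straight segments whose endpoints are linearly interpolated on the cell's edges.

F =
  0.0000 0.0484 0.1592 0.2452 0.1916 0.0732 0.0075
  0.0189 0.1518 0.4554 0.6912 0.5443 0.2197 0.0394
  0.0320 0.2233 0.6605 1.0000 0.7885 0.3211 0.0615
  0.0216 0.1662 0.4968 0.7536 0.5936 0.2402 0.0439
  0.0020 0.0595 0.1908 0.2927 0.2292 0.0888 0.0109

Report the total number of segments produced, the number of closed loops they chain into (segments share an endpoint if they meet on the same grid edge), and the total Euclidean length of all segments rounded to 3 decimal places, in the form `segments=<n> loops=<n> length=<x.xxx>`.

segments=12 loops=1 length=8.717

cell (0,2): code 0100 → (0.627,3.000)–(1.000,2.295)
cell (0,3): code 1100 → (0.945,4.000)–(0.627,3.000)
cell (0,4): code 1000 → (1.000,4.059)–(0.945,4.000)
cell (1,1): code 0100 → (1.339,2.000)–(2.000,1.690)
cell (1,2): code 1110 → (1.000,2.295)–(1.339,2.000)
cell (1,4): code 1001 → (2.000,4.564)–(1.000,4.059)
cell (2,1): code 0010 → (2.000,1.690)–(2.828,2.000)
cell (2,2): code 0111 → (2.828,2.000)–(3.000,2.110)
cell (2,4): code 1001 → (3.000,4.194)–(2.000,4.564)
cell (3,2): code 0010 → (3.000,2.110)–(3.496,3.000)
cell (3,3): code 0011 → (3.496,3.000)–(3.188,4.000)
cell (3,4): code 0001 → (3.188,4.000)–(3.000,4.194)
total: 12 segments, chained into 1 closed loop(s), length Σ = 8.716862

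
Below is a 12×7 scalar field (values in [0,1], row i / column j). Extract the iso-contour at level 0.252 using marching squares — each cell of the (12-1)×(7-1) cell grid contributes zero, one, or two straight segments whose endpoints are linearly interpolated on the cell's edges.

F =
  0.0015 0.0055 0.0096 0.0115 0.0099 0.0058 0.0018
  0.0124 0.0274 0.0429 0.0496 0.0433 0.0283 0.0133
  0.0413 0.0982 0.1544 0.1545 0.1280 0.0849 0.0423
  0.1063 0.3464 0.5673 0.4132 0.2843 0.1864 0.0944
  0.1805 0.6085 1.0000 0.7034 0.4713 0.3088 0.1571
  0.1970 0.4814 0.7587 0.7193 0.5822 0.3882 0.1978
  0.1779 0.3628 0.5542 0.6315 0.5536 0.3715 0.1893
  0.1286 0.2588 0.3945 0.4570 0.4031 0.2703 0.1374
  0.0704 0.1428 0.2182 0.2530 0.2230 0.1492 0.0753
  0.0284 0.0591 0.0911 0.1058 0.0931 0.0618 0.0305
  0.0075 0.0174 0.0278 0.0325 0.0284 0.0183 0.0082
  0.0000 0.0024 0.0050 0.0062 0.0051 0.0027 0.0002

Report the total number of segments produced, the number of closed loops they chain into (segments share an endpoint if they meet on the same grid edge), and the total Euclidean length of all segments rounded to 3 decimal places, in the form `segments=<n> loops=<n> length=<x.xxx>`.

segments=22 loops=1 length=17.773

cell (2,0): code 0100 → (2.620,1.000)–(3.000,0.607)
cell (2,1): code 1100 → (2.236,2.000)–(2.620,1.000)
cell (2,2): code 1100 → (2.377,3.000)–(2.236,2.000)
cell (2,3): code 1100 → (2.793,4.000)–(2.377,3.000)
cell (2,4): code 1000 → (3.000,4.330)–(2.793,4.000)
cell (3,0): code 0110 → (3.000,0.607)–(4.000,0.167)
cell (3,4): code 1101 → (3.536,5.000)–(3.000,4.330)
cell (3,5): code 1000 → (4.000,5.374)–(3.536,5.000)
cell (4,0): code 0110 → (4.000,0.167)–(5.000,0.193)
cell (4,5): code 1001 → (5.000,5.715)–(4.000,5.374)
cell (5,0): code 0110 → (5.000,0.193)–(6.000,0.401)
cell (5,5): code 1001 → (6.000,5.656)–(5.000,5.715)
cell (6,0): code 0110 → (6.000,0.401)–(7.000,0.948)
cell (6,5): code 1001 → (7.000,5.138)–(6.000,5.656)
cell (7,0): code 0010 → (7.000,0.948)–(7.059,1.000)
cell (7,1): code 0011 → (7.059,1.000)–(7.808,2.000)
cell (7,2): code 0111 → (7.808,2.000)–(8.000,2.971)
cell (7,3): code 1011 → (8.000,3.033)–(7.839,4.000)
cell (7,4): code 0011 → (7.839,4.000)–(7.151,5.000)
cell (7,5): code 0001 → (7.151,5.000)–(7.000,5.138)
cell (8,2): code 0010 → (8.000,2.971)–(8.007,3.000)
cell (8,3): code 0001 → (8.007,3.000)–(8.000,3.033)
total: 22 segments, chained into 1 closed loop(s), length Σ = 17.773129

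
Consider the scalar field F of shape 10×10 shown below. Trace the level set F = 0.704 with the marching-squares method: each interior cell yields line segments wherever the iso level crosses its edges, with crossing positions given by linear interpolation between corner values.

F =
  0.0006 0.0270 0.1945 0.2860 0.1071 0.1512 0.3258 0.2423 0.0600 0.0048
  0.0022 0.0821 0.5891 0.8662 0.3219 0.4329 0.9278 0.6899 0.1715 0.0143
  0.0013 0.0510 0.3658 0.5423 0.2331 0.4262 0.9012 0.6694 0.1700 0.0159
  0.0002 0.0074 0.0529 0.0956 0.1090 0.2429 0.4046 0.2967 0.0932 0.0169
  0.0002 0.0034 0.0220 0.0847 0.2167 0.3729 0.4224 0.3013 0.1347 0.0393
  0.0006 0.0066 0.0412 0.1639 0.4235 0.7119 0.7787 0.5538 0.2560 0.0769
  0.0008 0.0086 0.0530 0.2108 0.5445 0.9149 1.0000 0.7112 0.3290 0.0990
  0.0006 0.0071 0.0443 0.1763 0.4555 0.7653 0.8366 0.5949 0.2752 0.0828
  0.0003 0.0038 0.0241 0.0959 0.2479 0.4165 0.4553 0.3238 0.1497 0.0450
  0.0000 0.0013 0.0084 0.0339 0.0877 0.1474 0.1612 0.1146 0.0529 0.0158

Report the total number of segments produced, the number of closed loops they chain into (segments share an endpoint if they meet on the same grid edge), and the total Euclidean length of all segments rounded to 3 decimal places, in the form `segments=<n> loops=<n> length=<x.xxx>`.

segments=22 loops=3 length=15.424

cell (0,2): code 0100 → (0.720,3.000)–(1.000,2.415)
cell (0,3): code 1000 → (1.000,3.298)–(0.720,3.000)
cell (0,5): code 0100 → (0.628,6.000)–(1.000,5.548)
cell (0,6): code 1000 → (1.000,6.941)–(0.628,6.000)
cell (1,2): code 0010 → (1.000,2.415)–(1.501,3.000)
cell (1,3): code 0001 → (1.501,3.000)–(1.000,3.298)
cell (1,5): code 0110 → (1.000,5.548)–(2.000,5.585)
cell (1,6): code 1001 → (2.000,6.851)–(1.000,6.941)
cell (2,5): code 0010 → (2.000,5.585)–(2.397,6.000)
cell (2,6): code 0001 → (2.397,6.000)–(2.000,6.851)
cell (4,4): code 0100 → (4.977,5.000)–(5.000,4.973)
cell (4,5): code 1100 → (4.790,6.000)–(4.977,5.000)
cell (4,6): code 1000 → (5.000,6.332)–(4.790,6.000)
cell (5,4): code 0110 → (5.000,4.973)–(6.000,4.431)
cell (5,6): code 1101 → (5.954,7.000)–(5.000,6.332)
cell (5,7): code 1000 → (6.000,7.019)–(5.954,7.000)
cell (6,4): code 0110 → (6.000,4.431)–(7.000,4.802)
cell (6,6): code 1011 → (7.000,6.549)–(6.062,7.000)
cell (6,7): code 0001 → (6.062,7.000)–(6.000,7.019)
cell (7,4): code 0010 → (7.000,4.802)–(7.176,5.000)
cell (7,5): code 0011 → (7.176,5.000)–(7.348,6.000)
cell (7,6): code 0001 → (7.348,6.000)–(7.000,6.549)
total: 22 segments, chained into 3 closed loop(s), length Σ = 15.424371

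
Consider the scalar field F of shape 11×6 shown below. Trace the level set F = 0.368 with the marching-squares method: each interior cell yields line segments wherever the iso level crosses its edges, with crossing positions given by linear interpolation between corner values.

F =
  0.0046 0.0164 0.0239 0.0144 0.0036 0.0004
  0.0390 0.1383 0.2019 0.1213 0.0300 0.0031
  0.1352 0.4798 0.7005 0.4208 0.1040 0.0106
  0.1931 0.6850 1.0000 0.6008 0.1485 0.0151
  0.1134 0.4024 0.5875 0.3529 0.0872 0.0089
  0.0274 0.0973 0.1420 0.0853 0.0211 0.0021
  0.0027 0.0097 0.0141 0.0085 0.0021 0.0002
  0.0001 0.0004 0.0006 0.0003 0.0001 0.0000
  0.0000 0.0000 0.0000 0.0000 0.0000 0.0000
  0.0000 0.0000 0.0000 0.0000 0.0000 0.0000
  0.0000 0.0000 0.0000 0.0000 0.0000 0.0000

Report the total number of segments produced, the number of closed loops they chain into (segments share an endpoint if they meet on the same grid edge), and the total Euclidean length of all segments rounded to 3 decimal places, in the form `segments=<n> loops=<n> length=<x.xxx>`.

cell (1,0): code 0100 → (1.673,1.000)–(2.000,0.676)
cell (1,1): code 1100 → (1.333,2.000)–(1.673,1.000)
cell (1,2): code 1100 → (1.824,3.000)–(1.333,2.000)
cell (1,3): code 1000 → (2.000,3.167)–(1.824,3.000)
cell (2,0): code 0110 → (2.000,0.676)–(3.000,0.356)
cell (2,3): code 1001 → (3.000,3.515)–(2.000,3.167)
cell (3,0): code 0110 → (3.000,0.356)–(4.000,0.881)
cell (3,2): code 1011 → (4.000,2.936)–(3.939,3.000)
cell (3,3): code 0001 → (3.939,3.000)–(3.000,3.515)
cell (4,0): code 0010 → (4.000,0.881)–(4.113,1.000)
cell (4,1): code 0011 → (4.113,1.000)–(4.493,2.000)
cell (4,2): code 0001 → (4.493,2.000)–(4.000,2.936)
total: 12 segments, chained into 1 closed loop(s), length Σ = 9.562479

segments=12 loops=1 length=9.562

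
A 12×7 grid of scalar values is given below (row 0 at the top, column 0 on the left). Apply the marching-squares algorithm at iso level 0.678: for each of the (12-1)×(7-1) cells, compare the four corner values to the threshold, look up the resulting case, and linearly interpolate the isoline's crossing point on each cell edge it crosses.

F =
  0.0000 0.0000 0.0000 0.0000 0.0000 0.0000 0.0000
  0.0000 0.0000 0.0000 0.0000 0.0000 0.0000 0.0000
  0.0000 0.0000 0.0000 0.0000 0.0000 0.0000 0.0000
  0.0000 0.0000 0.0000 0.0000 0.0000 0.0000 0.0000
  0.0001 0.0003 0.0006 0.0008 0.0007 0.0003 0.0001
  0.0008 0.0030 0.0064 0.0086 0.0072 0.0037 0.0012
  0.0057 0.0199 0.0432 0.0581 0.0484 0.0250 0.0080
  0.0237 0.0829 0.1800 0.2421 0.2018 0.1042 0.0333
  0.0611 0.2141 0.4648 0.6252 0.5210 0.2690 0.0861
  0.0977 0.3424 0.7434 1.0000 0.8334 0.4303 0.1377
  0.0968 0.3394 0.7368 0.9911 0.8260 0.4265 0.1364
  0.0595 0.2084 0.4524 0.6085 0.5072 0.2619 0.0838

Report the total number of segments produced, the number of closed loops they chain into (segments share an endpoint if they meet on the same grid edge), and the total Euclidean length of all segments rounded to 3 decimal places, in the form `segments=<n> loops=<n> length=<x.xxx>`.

cell (8,1): code 0100 → (8.765,2.000)–(9.000,1.837)
cell (8,2): code 1100 → (8.141,3.000)–(8.765,2.000)
cell (8,3): code 1100 → (8.503,4.000)–(8.141,3.000)
cell (8,4): code 1000 → (9.000,4.386)–(8.503,4.000)
cell (9,1): code 0110 → (9.000,1.837)–(10.000,1.852)
cell (9,4): code 1001 → (10.000,4.370)–(9.000,4.386)
cell (10,1): code 0010 → (10.000,1.852)–(10.207,2.000)
cell (10,2): code 0011 → (10.207,2.000)–(10.818,3.000)
cell (10,3): code 0011 → (10.818,3.000)–(10.464,4.000)
cell (10,4): code 0001 → (10.464,4.000)–(10.000,4.370)
total: 10 segments, chained into 1 closed loop(s), length Σ = 8.238946

segments=10 loops=1 length=8.239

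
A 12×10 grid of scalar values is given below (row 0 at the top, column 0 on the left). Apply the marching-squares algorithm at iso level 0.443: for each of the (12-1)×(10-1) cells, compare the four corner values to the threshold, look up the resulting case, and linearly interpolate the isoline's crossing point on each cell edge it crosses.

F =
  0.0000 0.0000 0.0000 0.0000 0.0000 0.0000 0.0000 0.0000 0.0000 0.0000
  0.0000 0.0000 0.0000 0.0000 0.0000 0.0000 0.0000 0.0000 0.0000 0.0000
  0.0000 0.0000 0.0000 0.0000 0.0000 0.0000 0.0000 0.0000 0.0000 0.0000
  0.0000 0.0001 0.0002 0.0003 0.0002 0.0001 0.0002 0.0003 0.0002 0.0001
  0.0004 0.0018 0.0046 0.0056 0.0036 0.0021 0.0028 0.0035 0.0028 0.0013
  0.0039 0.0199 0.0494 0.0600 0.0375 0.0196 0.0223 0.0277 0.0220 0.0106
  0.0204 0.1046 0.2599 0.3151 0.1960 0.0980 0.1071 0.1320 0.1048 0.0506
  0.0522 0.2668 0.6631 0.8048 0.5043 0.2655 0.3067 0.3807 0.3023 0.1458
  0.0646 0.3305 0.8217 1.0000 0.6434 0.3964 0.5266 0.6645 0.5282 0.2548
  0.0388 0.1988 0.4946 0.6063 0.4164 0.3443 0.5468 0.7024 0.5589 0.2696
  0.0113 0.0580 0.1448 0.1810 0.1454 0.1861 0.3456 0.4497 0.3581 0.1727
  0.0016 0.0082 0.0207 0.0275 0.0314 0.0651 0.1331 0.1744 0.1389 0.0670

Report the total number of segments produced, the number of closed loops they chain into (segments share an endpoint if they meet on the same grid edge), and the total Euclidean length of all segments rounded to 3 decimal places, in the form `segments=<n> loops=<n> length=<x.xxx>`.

cell (6,1): code 0100 → (6.454,2.000)–(7.000,1.445)
cell (6,2): code 1100 → (6.261,3.000)–(6.454,2.000)
cell (6,3): code 1100 → (6.801,4.000)–(6.261,3.000)
cell (6,4): code 1000 → (7.000,4.257)–(6.801,4.000)
cell (7,1): code 0110 → (7.000,1.445)–(8.000,1.229)
cell (7,4): code 1001 → (8.000,4.811)–(7.000,4.257)
cell (7,5): code 0100 → (7.620,6.000)–(8.000,5.358)
cell (7,6): code 1100 → (7.220,7.000)–(7.620,6.000)
cell (7,7): code 1100 → (7.623,8.000)–(7.220,7.000)
cell (7,8): code 1000 → (8.000,8.312)–(7.623,8.000)
cell (8,1): code 0110 → (8.000,1.229)–(9.000,1.826)
cell (8,3): code 1011 → (9.000,3.860)–(8.883,4.000)
cell (8,4): code 0001 → (8.883,4.000)–(8.000,4.811)
cell (8,5): code 0110 → (8.000,5.358)–(9.000,5.487)
cell (8,8): code 1001 → (9.000,8.401)–(8.000,8.312)
cell (9,1): code 0010 → (9.000,1.826)–(9.148,2.000)
cell (9,2): code 0011 → (9.148,2.000)–(9.384,3.000)
cell (9,3): code 0001 → (9.384,3.000)–(9.000,3.860)
cell (9,5): code 0010 → (9.000,5.487)–(9.516,6.000)
cell (9,6): code 0111 → (9.516,6.000)–(10.000,6.936)
cell (9,7): code 1011 → (10.000,7.073)–(9.577,8.000)
cell (9,8): code 0001 → (9.577,8.000)–(9.000,8.401)
cell (10,6): code 0010 → (10.000,6.936)–(10.024,7.000)
cell (10,7): code 0001 → (10.024,7.000)–(10.000,7.073)
total: 24 segments, chained into 2 closed loop(s), length Σ = 19.219794

segments=24 loops=2 length=19.220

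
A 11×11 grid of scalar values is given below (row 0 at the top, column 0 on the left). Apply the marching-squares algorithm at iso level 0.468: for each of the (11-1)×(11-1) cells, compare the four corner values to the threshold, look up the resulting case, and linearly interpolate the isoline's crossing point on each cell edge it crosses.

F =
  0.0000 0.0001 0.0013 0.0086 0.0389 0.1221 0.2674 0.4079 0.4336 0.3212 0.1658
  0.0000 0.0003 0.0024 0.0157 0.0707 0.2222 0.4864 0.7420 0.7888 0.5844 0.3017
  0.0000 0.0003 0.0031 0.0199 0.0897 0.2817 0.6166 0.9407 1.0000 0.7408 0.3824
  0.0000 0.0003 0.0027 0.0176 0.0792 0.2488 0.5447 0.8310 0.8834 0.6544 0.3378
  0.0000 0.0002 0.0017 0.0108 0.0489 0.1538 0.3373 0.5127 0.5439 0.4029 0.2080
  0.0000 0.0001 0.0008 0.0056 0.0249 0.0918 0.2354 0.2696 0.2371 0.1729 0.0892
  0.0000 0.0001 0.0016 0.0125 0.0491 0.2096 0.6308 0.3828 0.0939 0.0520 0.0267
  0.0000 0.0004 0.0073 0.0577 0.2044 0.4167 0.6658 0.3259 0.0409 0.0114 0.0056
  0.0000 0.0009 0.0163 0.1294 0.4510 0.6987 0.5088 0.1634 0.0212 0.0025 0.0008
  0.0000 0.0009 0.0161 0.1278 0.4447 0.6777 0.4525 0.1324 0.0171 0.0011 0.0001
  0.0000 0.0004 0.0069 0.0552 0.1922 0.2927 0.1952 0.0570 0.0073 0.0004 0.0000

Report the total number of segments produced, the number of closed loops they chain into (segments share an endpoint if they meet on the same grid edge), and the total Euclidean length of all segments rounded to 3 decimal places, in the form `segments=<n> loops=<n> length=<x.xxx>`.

cell (0,5): code 0100 → (0.916,6.000)–(1.000,5.930)
cell (0,6): code 1100 → (0.180,7.000)–(0.916,6.000)
cell (0,7): code 1100 → (0.097,8.000)–(0.180,7.000)
cell (0,8): code 1100 → (0.558,9.000)–(0.097,8.000)
cell (0,9): code 1000 → (1.000,9.412)–(0.558,9.000)
cell (1,5): code 0110 → (1.000,5.930)–(2.000,5.556)
cell (1,9): code 1001 → (2.000,9.761)–(1.000,9.412)
cell (2,5): code 0110 → (2.000,5.556)–(3.000,5.741)
cell (2,9): code 1001 → (3.000,9.589)–(2.000,9.761)
cell (3,5): code 0010 → (3.000,5.741)–(3.370,6.000)
cell (3,6): code 0111 → (3.370,6.000)–(4.000,6.745)
cell (3,8): code 1011 → (4.000,8.538)–(3.741,9.000)
cell (3,9): code 0001 → (3.741,9.000)–(3.000,9.589)
cell (4,6): code 0010 → (4.000,6.745)–(4.184,7.000)
cell (4,7): code 0011 → (4.184,7.000)–(4.247,8.000)
cell (4,8): code 0001 → (4.247,8.000)–(4.000,8.538)
cell (5,5): code 0100 → (5.588,6.000)–(6.000,5.613)
cell (5,6): code 1000 → (6.000,6.656)–(5.588,6.000)
cell (6,5): code 0110 → (6.000,5.613)–(7.000,5.206)
cell (6,6): code 1001 → (7.000,6.582)–(6.000,6.656)
cell (7,4): code 0100 → (7.182,5.000)–(8.000,4.069)
cell (7,5): code 1110 → (7.000,5.206)–(7.182,5.000)
cell (7,6): code 1001 → (8.000,6.118)–(7.000,6.582)
cell (8,4): code 0110 → (8.000,4.069)–(9.000,4.100)
cell (8,5): code 1011 → (9.000,5.931)–(8.725,6.000)
cell (8,6): code 0001 → (8.725,6.000)–(8.000,6.118)
cell (9,4): code 0010 → (9.000,4.100)–(9.545,5.000)
cell (9,5): code 0001 → (9.545,5.000)–(9.000,5.931)
total: 28 segments, chained into 2 closed loop(s), length Σ = 23.218577

segments=28 loops=2 length=23.219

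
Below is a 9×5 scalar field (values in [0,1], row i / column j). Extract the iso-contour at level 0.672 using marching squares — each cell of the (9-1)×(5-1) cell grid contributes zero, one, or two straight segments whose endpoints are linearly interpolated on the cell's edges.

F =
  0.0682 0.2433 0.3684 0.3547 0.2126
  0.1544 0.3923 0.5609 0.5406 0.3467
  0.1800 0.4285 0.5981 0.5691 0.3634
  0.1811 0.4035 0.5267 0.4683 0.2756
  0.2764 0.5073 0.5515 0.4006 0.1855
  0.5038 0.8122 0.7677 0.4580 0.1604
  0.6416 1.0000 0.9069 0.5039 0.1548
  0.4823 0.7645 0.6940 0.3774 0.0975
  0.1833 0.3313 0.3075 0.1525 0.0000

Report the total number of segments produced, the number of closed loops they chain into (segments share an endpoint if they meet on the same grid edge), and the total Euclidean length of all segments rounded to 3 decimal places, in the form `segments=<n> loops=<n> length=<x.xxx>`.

cell (4,0): code 0100 → (4.540,1.000)–(5.000,0.545)
cell (4,1): code 1100 → (4.557,2.000)–(4.540,1.000)
cell (4,2): code 1000 → (5.000,2.309)–(4.557,2.000)
cell (5,0): code 0110 → (5.000,0.545)–(6.000,0.085)
cell (5,2): code 1001 → (6.000,2.583)–(5.000,2.309)
cell (6,0): code 0110 → (6.000,0.085)–(7.000,0.672)
cell (6,2): code 1001 → (7.000,2.069)–(6.000,2.583)
cell (7,0): code 0010 → (7.000,0.672)–(7.214,1.000)
cell (7,1): code 0011 → (7.214,1.000)–(7.057,2.000)
cell (7,2): code 0001 → (7.057,2.000)–(7.000,2.069)
total: 10 segments, chained into 1 closed loop(s), length Σ = 8.101435

segments=10 loops=1 length=8.101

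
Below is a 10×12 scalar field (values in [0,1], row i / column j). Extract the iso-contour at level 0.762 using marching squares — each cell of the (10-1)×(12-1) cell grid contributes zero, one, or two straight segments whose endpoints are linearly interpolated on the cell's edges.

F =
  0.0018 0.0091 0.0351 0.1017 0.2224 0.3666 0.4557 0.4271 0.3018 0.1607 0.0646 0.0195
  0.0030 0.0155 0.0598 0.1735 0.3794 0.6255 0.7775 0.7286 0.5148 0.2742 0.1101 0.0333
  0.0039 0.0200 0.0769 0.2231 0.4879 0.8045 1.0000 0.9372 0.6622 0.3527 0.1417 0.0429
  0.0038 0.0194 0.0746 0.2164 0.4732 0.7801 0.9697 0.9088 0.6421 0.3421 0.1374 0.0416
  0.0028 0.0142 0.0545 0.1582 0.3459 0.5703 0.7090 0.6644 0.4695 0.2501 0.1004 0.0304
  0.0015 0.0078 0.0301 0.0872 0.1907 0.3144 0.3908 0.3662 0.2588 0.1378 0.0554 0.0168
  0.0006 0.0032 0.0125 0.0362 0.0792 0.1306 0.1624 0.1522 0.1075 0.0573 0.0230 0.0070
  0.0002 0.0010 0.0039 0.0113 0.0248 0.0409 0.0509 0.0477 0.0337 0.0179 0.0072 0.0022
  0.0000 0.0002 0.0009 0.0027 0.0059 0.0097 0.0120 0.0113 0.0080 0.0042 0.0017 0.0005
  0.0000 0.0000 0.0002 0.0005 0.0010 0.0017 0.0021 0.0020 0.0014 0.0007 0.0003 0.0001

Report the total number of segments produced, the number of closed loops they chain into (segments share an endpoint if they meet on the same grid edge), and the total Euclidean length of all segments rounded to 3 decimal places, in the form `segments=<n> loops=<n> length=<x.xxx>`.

cell (0,5): code 0100 → (0.952,6.000)–(1.000,5.898)
cell (0,6): code 1000 → (1.000,6.317)–(0.952,6.000)
cell (1,4): code 0100 → (1.763,5.000)–(2.000,4.866)
cell (1,5): code 1110 → (1.000,5.898)–(1.763,5.000)
cell (1,6): code 1101 → (1.160,7.000)–(1.000,6.317)
cell (1,7): code 1000 → (2.000,7.637)–(1.160,7.000)
cell (2,4): code 0110 → (2.000,4.866)–(3.000,4.941)
cell (2,7): code 1001 → (3.000,7.550)–(2.000,7.637)
cell (3,4): code 0010 → (3.000,4.941)–(3.086,5.000)
cell (3,5): code 0011 → (3.086,5.000)–(3.797,6.000)
cell (3,6): code 0011 → (3.797,6.000)–(3.601,7.000)
cell (3,7): code 0001 → (3.601,7.000)–(3.000,7.550)
total: 12 segments, chained into 1 closed loop(s), length Σ = 8.811477

segments=12 loops=1 length=8.811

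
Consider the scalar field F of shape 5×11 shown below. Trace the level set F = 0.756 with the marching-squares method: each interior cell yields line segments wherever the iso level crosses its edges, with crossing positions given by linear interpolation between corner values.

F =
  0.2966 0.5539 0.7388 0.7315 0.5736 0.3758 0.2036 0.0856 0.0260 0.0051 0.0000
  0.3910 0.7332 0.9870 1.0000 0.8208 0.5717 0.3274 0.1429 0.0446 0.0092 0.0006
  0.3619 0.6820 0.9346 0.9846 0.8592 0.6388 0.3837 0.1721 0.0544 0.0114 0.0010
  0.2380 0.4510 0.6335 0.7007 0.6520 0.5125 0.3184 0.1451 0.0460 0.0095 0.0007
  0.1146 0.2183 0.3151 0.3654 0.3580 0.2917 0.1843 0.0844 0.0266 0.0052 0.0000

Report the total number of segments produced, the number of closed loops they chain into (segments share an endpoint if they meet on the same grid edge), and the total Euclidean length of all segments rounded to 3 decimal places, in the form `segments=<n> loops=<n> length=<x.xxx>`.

cell (0,1): code 0100 → (0.069,2.000)–(1.000,1.090)
cell (0,2): code 1100 → (0.091,3.000)–(0.069,2.000)
cell (0,3): code 1100 → (0.738,4.000)–(0.091,3.000)
cell (0,4): code 1000 → (1.000,4.260)–(0.738,4.000)
cell (1,1): code 0110 → (1.000,1.090)–(2.000,1.293)
cell (1,4): code 1001 → (2.000,4.468)–(1.000,4.260)
cell (2,1): code 0010 → (2.000,1.293)–(2.593,2.000)
cell (2,2): code 0011 → (2.593,2.000)–(2.805,3.000)
cell (2,3): code 0011 → (2.805,3.000)–(2.498,4.000)
cell (2,4): code 0001 → (2.498,4.000)–(2.000,4.468)
total: 10 segments, chained into 1 closed loop(s), length Σ = 9.578861

segments=10 loops=1 length=9.579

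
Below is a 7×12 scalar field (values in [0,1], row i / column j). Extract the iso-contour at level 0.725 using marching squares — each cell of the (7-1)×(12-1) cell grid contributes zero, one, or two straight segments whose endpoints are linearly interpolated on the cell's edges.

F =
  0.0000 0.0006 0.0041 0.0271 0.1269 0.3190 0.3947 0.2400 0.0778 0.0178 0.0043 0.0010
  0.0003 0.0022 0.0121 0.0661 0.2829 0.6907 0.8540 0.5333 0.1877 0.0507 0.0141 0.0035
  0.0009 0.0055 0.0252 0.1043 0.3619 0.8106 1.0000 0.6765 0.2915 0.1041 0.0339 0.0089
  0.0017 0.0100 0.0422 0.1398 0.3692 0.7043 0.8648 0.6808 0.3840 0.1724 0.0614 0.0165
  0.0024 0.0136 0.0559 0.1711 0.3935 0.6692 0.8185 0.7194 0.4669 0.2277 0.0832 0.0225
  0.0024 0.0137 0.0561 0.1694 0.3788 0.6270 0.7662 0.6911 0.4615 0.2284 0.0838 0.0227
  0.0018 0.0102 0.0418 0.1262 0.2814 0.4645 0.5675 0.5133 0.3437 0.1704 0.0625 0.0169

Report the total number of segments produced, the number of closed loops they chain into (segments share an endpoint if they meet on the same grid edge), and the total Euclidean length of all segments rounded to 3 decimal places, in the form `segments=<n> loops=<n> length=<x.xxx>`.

cell (0,5): code 0100 → (0.719,6.000)–(1.000,5.210)
cell (0,6): code 1000 → (1.000,6.402)–(0.719,6.000)
cell (1,4): code 0100 → (1.286,5.000)–(2.000,4.809)
cell (1,5): code 1110 → (1.000,5.210)–(1.286,5.000)
cell (1,6): code 1001 → (2.000,6.850)–(1.000,6.402)
cell (2,4): code 0010 → (2.000,4.809)–(2.805,5.000)
cell (2,5): code 0111 → (2.805,5.000)–(3.000,5.129)
cell (2,6): code 1001 → (3.000,6.760)–(2.000,6.850)
cell (3,5): code 0110 → (3.000,5.129)–(4.000,5.374)
cell (3,6): code 1001 → (4.000,6.943)–(3.000,6.760)
cell (4,5): code 0110 → (4.000,5.374)–(5.000,5.704)
cell (4,6): code 1001 → (5.000,6.549)–(4.000,6.943)
cell (5,5): code 0010 → (5.000,5.704)–(5.207,6.000)
cell (5,6): code 0001 → (5.207,6.000)–(5.000,6.549)
total: 14 segments, chained into 1 closed loop(s), length Σ = 10.706158

segments=14 loops=1 length=10.706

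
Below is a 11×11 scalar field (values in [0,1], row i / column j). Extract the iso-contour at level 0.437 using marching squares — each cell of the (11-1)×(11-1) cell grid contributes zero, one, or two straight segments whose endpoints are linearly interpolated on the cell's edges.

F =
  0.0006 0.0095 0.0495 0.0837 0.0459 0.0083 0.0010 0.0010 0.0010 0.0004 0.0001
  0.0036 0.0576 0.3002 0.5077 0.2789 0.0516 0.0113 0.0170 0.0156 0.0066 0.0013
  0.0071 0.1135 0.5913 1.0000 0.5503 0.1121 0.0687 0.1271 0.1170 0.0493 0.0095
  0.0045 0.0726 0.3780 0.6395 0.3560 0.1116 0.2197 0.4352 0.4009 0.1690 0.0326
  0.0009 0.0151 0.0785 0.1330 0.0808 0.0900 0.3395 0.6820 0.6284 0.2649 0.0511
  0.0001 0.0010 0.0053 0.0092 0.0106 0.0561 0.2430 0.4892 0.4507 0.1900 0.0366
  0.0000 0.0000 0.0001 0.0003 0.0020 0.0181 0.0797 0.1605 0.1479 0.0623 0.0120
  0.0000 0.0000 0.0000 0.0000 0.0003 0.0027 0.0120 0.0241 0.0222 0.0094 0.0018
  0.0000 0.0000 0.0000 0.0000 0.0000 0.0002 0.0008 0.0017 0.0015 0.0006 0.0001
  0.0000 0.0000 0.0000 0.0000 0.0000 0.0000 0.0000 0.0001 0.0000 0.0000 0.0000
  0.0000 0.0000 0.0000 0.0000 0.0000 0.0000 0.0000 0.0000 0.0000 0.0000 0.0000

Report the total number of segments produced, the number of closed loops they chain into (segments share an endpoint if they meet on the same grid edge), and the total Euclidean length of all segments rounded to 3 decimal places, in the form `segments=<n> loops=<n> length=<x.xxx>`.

cell (0,2): code 0100 → (0.833,3.000)–(1.000,2.659)
cell (0,3): code 1000 → (1.000,3.309)–(0.833,3.000)
cell (1,1): code 0100 → (1.470,2.000)–(2.000,1.677)
cell (1,2): code 1110 → (1.000,2.659)–(1.470,2.000)
cell (1,3): code 1101 → (1.583,4.000)–(1.000,3.309)
cell (1,4): code 1000 → (2.000,4.259)–(1.583,4.000)
cell (2,1): code 0010 → (2.000,1.677)–(2.723,2.000)
cell (2,2): code 0111 → (2.723,2.000)–(3.000,2.226)
cell (2,3): code 1011 → (3.000,3.714)–(2.583,4.000)
cell (2,4): code 0001 → (2.583,4.000)–(2.000,4.259)
cell (3,2): code 0010 → (3.000,2.226)–(3.400,3.000)
cell (3,3): code 0001 → (3.400,3.000)–(3.000,3.714)
cell (3,6): code 0100 → (3.007,7.000)–(4.000,6.285)
cell (3,7): code 1100 → (3.159,8.000)–(3.007,7.000)
cell (3,8): code 1000 → (4.000,8.527)–(3.159,8.000)
cell (4,6): code 0110 → (4.000,6.285)–(5.000,6.788)
cell (4,8): code 1001 → (5.000,8.053)–(4.000,8.527)
cell (5,6): code 0010 → (5.000,6.788)–(5.159,7.000)
cell (5,7): code 0011 → (5.159,7.000)–(5.045,8.000)
cell (5,8): code 0001 → (5.045,8.000)–(5.000,8.053)
total: 20 segments, chained into 2 closed loop(s), length Σ = 14.332410

segments=20 loops=2 length=14.332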